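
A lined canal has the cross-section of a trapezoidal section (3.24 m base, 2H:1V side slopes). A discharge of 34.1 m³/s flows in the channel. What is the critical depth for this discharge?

At critical depth, Q² T / (g A³) = 1, i.e. A³/T = Q²/g = 34.1²/9.81 = 118.5.
At y = 1.27 m: A³/T = 47.54 — low.
At y = 2.06 m: A³/T = 303.6 — high.
At y = 1.62 m: A³/T = 119 — ≈ 118.5.

y_c = 1.62 m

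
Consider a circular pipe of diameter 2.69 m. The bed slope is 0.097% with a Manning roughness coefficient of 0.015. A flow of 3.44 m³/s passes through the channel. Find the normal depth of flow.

y_n = 1.15 m

Manning's equation rearranged: A R^(2/3) = nQ / (1·√S) = 0.015 × 3.44 / (√0.00097) = 1.657.
At y = 0.844 m: A R^(2/3) = 0.9315 — short.
At y = 1.29 m: A R^(2/3) = 2.031 — over.
At y = 1.15 m: A R^(2/3) = 1.658 — matches.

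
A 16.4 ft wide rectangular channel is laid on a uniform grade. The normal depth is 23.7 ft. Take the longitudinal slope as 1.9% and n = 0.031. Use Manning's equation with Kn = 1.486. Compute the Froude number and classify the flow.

Flow area A = b·y = 16.4 × 23.7 = 388.7 ft². Wetted perimeter P = b + 2y = 16.4 + 2×23.7 = 63.8 ft.
Hydraulic radius R = A/P = 388.7/63.8 = 6.092 ft.
V = (1.486/n) R^(2/3) √S = (1.486/0.031) × 6.092^(2/3) × √0.019 = 22.04 ft/s. Hydraulic depth D_h = A/T = 388.7/16.4 = 23.7 ft.
Froude number Fr = V/√(g·D_h) = 22.04/√(32.2×23.7) = 0.798, which is less than 1, so the flow is subcritical.

subcritical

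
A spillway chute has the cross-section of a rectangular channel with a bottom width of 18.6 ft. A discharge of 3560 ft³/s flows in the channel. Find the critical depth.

For a rectangular channel, critical depth y_c = (q²/g)^(1/3) where q = Q/b = 3560/18.6 = 191.4 ft²/s.
So y_c = (191.4²/32.2)^(1/3) = 10.4 ft.

y_c = 10.4 ft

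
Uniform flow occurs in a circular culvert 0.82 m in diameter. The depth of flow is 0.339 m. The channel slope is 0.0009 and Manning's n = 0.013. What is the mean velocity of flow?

For a circular section of diameter D = 0.82 m at depth y = 0.339 m, the central angle is θ = 2 arccos(1 − 2y/D) = 2.793 rad. Then A = (D²/8)(θ − sin θ) = 0.2061 m² and P = Dθ/2 = 1.145 m.
Hydraulic radius R = A/P = 0.2061/1.145 = 0.18 m.
From Manning's equation, V = (1/n) R^(2/3) S^(1/2) = (1/0.013) × 0.18^(2/3) × 0.0009^(1/2) = 0.736 m/s.

V = 0.736 m/s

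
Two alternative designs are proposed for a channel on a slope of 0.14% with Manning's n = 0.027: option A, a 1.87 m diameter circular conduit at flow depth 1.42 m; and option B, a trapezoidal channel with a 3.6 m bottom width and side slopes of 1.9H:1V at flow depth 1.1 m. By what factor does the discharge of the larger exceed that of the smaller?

3.38

Channel A: For a circular section of diameter D = 1.87 m at depth y = 1.42 m, the central angle is θ = 2 arccos(1 − 2y/D) = 4.232 rad. Then A = (D²/8)(θ − sin θ) = 2.238 m² and P = Dθ/2 = 3.957 m. Hydraulic radius R = A/P = 2.238/3.957 = 0.5655 m. Q_A = (1/0.027)·2.238·0.5655^(2/3)·√0.0014 = 2.121 m³/s.
Channel B: With bottom width b = 3.6 m and side slope z = 1.9: A = (b + zy)y = (3.6 + 1.9×1.1)×1.1 = 6.259 m²; P = b + 2y√(1+z²) = 3.6 + 2×1.1×2.147 = 8.324 m. Hydraulic radius R = A/P = 6.259/8.324 = 0.752 m. Q_B = (1/0.027)·6.259·0.752^(2/3)·√0.0014 = 7.172 m³/s.
The larger discharge is 7.172 m³/s and the smaller is 2.121 m³/s; the ratio is 3.38.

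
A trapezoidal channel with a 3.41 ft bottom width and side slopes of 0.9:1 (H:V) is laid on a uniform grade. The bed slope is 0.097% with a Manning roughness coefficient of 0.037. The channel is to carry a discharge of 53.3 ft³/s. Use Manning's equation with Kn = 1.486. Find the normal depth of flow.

y_n = 3.93 ft

Manning's equation rearranged: A R^(2/3) = nQ / (1.486·√S) = 0.037 × 53.3 / (1.486 × √0.00097) = 42.61.
At y = 4.87 ft: A R^(2/3) = 66.09 — high.
At y = 2.76 ft: A R^(2/3) = 21.33 — low.
At y = 3.93 ft: A R^(2/3) = 42.65 — ≈ 42.61.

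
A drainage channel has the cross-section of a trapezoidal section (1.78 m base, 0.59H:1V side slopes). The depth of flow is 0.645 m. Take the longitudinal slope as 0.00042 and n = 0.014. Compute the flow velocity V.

V = 0.828 m/s

With bottom width b = 1.78 m and side slope z = 0.59: A = (b + zy)y = (1.78 + 0.59×0.645)×0.645 = 1.394 m²; P = b + 2y√(1+z²) = 1.78 + 2×0.645×1.161 = 3.278 m.
Hydraulic radius R = A/P = 1.394/3.278 = 0.4252 m.
From Manning's equation, V = (1/n) R^(2/3) S^(1/2) = (1/0.014) × 0.4252^(2/3) × 0.00042^(1/2) = 0.828 m/s.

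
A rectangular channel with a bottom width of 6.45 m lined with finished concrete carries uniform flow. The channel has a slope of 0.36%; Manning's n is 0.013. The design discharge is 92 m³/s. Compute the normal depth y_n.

y_n = 2.47 m

Manning's equation rearranged: A R^(2/3) = nQ / (1·√S) = 0.013 × 92 / (√0.0036) = 19.93.
Trying y = 1.73 m: A R^(2/3) = 12.08 — short.
Trying y = 2.75 m: A R^(2/3) = 23.08 — over.
Trying y = 2.47 m: A R^(2/3) = 19.93 — matches.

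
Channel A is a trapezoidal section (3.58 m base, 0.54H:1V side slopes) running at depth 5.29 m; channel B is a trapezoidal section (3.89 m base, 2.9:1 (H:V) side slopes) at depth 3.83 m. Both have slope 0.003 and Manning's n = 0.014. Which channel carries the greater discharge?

Channel A: With bottom width b = 3.58 m and side slope z = 0.54: A = (b + zy)y = (3.58 + 0.54×5.29)×5.29 = 34.05 m²; P = b + 2y√(1+z²) = 3.58 + 2×5.29×1.136 = 15.6 m. Hydraulic radius R = A/P = 34.05/15.6 = 2.182 m. Q_A = (1/0.014)·34.05·2.182^(2/3)·√0.003 = 224.1 m³/s.
Channel B: With bottom width b = 3.89 m and side slope z = 2.9: A = (b + zy)y = (3.89 + 2.9×3.83)×3.83 = 57.44 m²; P = b + 2y√(1+z²) = 3.89 + 2×3.83×3.068 = 27.39 m. Hydraulic radius R = A/P = 57.44/27.39 = 2.097 m. Q_B = (1/0.014)·57.44·2.097^(2/3)·√0.003 = 368.2 m³/s.
Q_A = 224.1 m³/s vs Q_B = 368.2 m³/s, so channel B carries more.

channel B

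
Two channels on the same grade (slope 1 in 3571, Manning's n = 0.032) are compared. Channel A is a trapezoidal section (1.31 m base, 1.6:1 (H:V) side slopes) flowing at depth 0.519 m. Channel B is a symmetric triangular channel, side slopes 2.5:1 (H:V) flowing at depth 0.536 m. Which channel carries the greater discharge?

Channel A: With bottom width b = 1.31 m and side slope z = 1.6: A = (b + zy)y = (1.31 + 1.6×0.519)×0.519 = 1.111 m²; P = b + 2y√(1+z²) = 1.31 + 2×0.519×1.887 = 3.268 m. Hydraulic radius R = A/P = 1.111/3.268 = 0.3399 m. Q_A = (1/0.032)·1.111·0.3399^(2/3)·√0.00028 = 0.2829 m³/s.
Channel B: For a triangular section with side slope z = 2.5: A = zy² = 2.5×0.536² = 0.7182 m²; P = 2y√(1+z²) = 2×0.536×2.693 = 2.886 m. Hydraulic radius R = A/P = 0.7182/2.886 = 0.2488 m. Q_B = (1/0.032)·0.7182·0.2488^(2/3)·√0.00028 = 0.1486 m³/s.
Q_A = 0.2829 m³/s vs Q_B = 0.1486 m³/s, so channel A carries more.

channel A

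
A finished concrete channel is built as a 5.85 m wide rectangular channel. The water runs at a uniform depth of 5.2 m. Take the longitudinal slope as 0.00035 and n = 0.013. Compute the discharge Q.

Flow area A = b·y = 5.85 × 5.2 = 30.42 m². Wetted perimeter P = b + 2y = 5.85 + 2×5.2 = 16.25 m.
Hydraulic radius R = A/P = 30.42/16.25 = 1.872 m.
Manning's equation: Q = (1/n) A R^(2/3) S^(1/2) = (1/0.013) × 30.42 × 1.872^(2/3) × 0.00035^(1/2) = 66.5 m³/s.

Q = 66.5 m³/s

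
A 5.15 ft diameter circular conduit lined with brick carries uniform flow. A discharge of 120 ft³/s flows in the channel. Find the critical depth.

At critical depth, Q² T / (g A³) = 1, i.e. A³/T = Q²/g = 120²/32.2 = 447.2.
Try y = 3.55 ft: A³/T = 753.4 — over.
Try y = 2.18 ft: A³/T = 116 — short.
Try y = 3.1 ft: A³/T = 445.9 — close enough.

y_c = 3.1 ft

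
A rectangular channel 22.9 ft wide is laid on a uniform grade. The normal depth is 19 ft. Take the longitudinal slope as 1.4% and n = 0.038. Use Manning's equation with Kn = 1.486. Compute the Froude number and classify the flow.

Flow area A = b·y = 22.9 × 19 = 435.1 ft². Wetted perimeter P = b + 2y = 22.9 + 2×19 = 60.9 ft.
Hydraulic radius R = A/P = 435.1/60.9 = 7.144 ft.
V = (1.486/n) R^(2/3) √S = (1.486/0.038) × 7.144^(2/3) × √0.014 = 17.16 ft/s. Hydraulic depth D_h = A/T = 435.1/22.9 = 19 ft.
Froude number Fr = V/√(g·D_h) = 17.16/√(32.2×19) = 0.694, which is less than 1, so the flow is subcritical.

subcritical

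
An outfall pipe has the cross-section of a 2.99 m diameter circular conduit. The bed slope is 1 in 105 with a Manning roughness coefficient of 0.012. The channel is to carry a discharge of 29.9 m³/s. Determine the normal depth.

y_n = 1.73 m

Manning's equation rearranged: A R^(2/3) = nQ / (1·√S) = 0.012 × 29.9 / (√0.009524) = 3.677.
Try y = 2.2 m: A R^(2/3) = 5.155 — over.
Try y = 1.41 m: A R^(2/3) = 2.615 — short.
Try y = 1.73 m: A R^(2/3) = 3.673 — matches.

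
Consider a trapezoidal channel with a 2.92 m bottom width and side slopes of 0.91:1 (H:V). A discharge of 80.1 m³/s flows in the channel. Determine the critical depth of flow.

At critical depth, Q² T / (g A³) = 1, i.e. A³/T = Q²/g = 80.1²/9.81 = 654.
Try y = 3.94 m: A³/T = 1669 — high.
Try y = 2.66 m: A³/T = 369.4 — low.
Try y = 3.09 m: A³/T = 650.3 — matches.

y_c = 3.09 m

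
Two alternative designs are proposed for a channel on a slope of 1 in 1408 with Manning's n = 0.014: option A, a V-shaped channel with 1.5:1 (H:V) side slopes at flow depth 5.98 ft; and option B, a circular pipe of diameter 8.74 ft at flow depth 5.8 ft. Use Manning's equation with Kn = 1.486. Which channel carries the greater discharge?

channel A

Channel A: For a triangular section with side slope z = 1.5: A = zy² = 1.5×5.98² = 53.64 ft²; P = 2y√(1+z²) = 2×5.98×1.803 = 21.56 ft. Hydraulic radius R = A/P = 53.64/21.56 = 2.488 ft. Q_A = (1.486/0.014)·53.64·2.488^(2/3)·√0.0007102 = 278.6 ft³/s.
Channel B: For a circular section of diameter D = 8.74 ft at depth y = 5.8 ft, the central angle is θ = 2 arccos(1 − 2y/D) = 3.808 rad. Then A = (D²/8)(θ − sin θ) = 42.27 ft² and P = Dθ/2 = 16.64 ft. Hydraulic radius R = A/P = 42.27/16.64 = 2.54 ft. Q_B = (1.486/0.014)·42.27·2.54^(2/3)·√0.0007102 = 222.6 ft³/s.
Q_A = 278.6 ft³/s vs Q_B = 222.6 ft³/s, so channel A carries more.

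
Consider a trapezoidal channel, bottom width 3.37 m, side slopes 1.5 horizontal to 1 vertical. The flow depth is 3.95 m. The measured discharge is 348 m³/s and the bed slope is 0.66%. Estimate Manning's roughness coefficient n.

n = 0.014

With bottom width b = 3.37 m and side slope z = 1.5: A = (b + zy)y = (3.37 + 1.5×3.95)×3.95 = 36.72 m²; P = b + 2y√(1+z²) = 3.37 + 2×3.95×1.803 = 17.61 m.
Hydraulic radius R = A/P = 36.72/17.61 = 2.085 m.
Rearranging Manning's equation: n = (1/Q) A R^(2/3) S^(1/2) = (1/348) × 36.72 × 2.085^(2/3) × √0.0066 = 0.014.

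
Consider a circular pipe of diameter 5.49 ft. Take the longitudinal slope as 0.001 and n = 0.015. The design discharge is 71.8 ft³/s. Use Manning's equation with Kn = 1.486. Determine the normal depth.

y_n = 3.66 ft

Manning's equation rearranged: A R^(2/3) = nQ / (1.486·√S) = 0.015 × 71.8 / (1.486 × √0.001) = 22.92.
Trying y = 2.61 ft: A R^(2/3) = 13.41 — short.
Trying y = 3.66 ft: A R^(2/3) = 22.92 — close enough.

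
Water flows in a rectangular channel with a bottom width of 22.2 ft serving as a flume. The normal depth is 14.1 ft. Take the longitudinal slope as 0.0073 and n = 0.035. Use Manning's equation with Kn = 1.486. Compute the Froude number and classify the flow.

subcritical

Flow area A = b·y = 22.2 × 14.1 = 313 ft². Wetted perimeter P = b + 2y = 22.2 + 2×14.1 = 50.4 ft.
Hydraulic radius R = A/P = 313/50.4 = 6.211 ft.
V = (1.486/n) R^(2/3) √S = (1.486/0.035) × 6.211^(2/3) × √0.0073 = 12.26 ft/s. Hydraulic depth D_h = A/T = 313/22.2 = 14.1 ft.
Froude number Fr = V/√(g·D_h) = 12.26/√(32.2×14.1) = 0.575, which is less than 1, so the flow is subcritical.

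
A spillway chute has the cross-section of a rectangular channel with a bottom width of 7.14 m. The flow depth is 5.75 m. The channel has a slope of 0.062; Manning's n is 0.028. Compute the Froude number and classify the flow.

supercritical

Flow area A = b·y = 7.14 × 5.75 = 41.05 m². Wetted perimeter P = b + 2y = 7.14 + 2×5.75 = 18.64 m.
Hydraulic radius R = A/P = 41.05/18.64 = 2.203 m.
V = (1/n) R^(2/3) √S = (1/0.028) × 2.203^(2/3) × √0.062 = 15.05 m/s. Hydraulic depth D_h = A/T = 41.05/7.14 = 5.75 m.
Froude number Fr = V/√(g·D_h) = 15.05/√(9.81×5.75) = 2, which is greater than 1, so the flow is supercritical.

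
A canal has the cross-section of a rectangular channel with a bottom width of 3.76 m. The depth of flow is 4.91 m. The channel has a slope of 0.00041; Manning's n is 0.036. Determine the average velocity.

V = 0.69 m/s

Flow area A = b·y = 3.76 × 4.91 = 18.46 m². Wetted perimeter P = b + 2y = 3.76 + 2×4.91 = 13.58 m.
Hydraulic radius R = A/P = 18.46/13.58 = 1.359 m.
From Manning's equation, V = (1/n) R^(2/3) S^(1/2) = (1/0.036) × 1.359^(2/3) × 0.00041^(1/2) = 0.69 m/s.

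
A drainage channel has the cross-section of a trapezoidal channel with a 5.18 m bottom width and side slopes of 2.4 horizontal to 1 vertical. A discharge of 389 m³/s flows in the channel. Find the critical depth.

y_c = 4.61 m

At critical depth, Q² T / (g A³) = 1, i.e. A³/T = Q²/g = 389²/9.81 = 15430.
Try y = 5.64 m: A³/T = 36470 — too large.
Try y = 3.55 m: A³/T = 5177 — too small.
Try y = 4.61 m: A³/T = 15380 — ≈ 15430.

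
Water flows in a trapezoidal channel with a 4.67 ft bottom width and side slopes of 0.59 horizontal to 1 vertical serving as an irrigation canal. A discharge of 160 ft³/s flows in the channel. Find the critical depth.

At critical depth, Q² T / (g A³) = 1, i.e. A³/T = Q²/g = 160²/32.2 = 795.
Try y = 3.58 ft: A³/T = 1609 — too large.
Try y = 2.91 ft: A³/T = 792.2 — ≈ 795.

y_c = 2.91 ft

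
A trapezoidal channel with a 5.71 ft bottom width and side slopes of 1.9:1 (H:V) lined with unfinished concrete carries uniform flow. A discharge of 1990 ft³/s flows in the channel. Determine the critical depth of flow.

y_c = 7.9 ft

At critical depth, Q² T / (g A³) = 1, i.e. A³/T = Q²/g = 1990²/32.2 = 123000.
Trying y = 9.12 ft: A³/T = 229800 — high.
Trying y = 5.61 ft: A³/T = 28650 — low.
Trying y = 7.9 ft: A³/T = 122700 — close enough.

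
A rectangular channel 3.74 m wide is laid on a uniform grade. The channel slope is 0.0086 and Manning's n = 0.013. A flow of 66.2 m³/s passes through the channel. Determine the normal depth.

y_n = 2.4 m

Manning's equation rearranged: A R^(2/3) = nQ / (1·√S) = 0.013 × 66.2 / (√0.0086) = 9.28.
Try y = 1.79 m: A R^(2/3) = 6.308 — low.
Try y = 2.76 m: A R^(2/3) = 11.1 — high.
Try y = 2.4 m: A R^(2/3) = 9.279 — ≈ 9.28.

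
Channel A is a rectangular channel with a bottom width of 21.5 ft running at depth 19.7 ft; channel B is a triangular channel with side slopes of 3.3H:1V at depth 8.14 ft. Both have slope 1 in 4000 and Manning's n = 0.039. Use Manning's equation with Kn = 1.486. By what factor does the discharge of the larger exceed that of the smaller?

Channel A: Flow area A = b·y = 21.5 × 19.7 = 423.6 ft². Wetted perimeter P = b + 2y = 21.5 + 2×19.7 = 60.9 ft. Hydraulic radius R = A/P = 423.6/60.9 = 6.955 ft. Q_A = (1.486/0.039)·423.6·6.955^(2/3)·√0.00025 = 929.7 ft³/s.
Channel B: For a triangular section with side slope z = 3.3: A = zy² = 3.3×8.14² = 218.7 ft²; P = 2y√(1+z²) = 2×8.14×3.448 = 56.14 ft. Hydraulic radius R = A/P = 218.7/56.14 = 3.895 ft. Q_B = (1.486/0.039)·218.7·3.895^(2/3)·√0.00025 = 326.1 ft³/s.
The larger discharge is 929.7 ft³/s and the smaller is 326.1 ft³/s; the ratio is 2.85.

2.85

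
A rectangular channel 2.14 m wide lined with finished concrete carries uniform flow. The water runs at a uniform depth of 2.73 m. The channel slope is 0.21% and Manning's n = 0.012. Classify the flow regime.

Flow area A = b·y = 2.14 × 2.73 = 5.842 m². Wetted perimeter P = b + 2y = 2.14 + 2×2.73 = 7.6 m.
Hydraulic radius R = A/P = 5.842/7.6 = 0.7687 m.
V = (1/n) R^(2/3) √S = (1/0.012) × 0.7687^(2/3) × √0.0021 = 3.205 m/s. Hydraulic depth D_h = A/T = 5.842/2.14 = 2.73 m.
Froude number Fr = V/√(g·D_h) = 3.205/√(9.81×2.73) = 0.619, which is less than 1, so the flow is subcritical.

subcritical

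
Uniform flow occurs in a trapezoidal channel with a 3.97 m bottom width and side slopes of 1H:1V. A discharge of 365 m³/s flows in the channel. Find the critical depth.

At critical depth, Q² T / (g A³) = 1, i.e. A³/T = Q²/g = 365²/9.81 = 13580.
Try y = 6.86 m: A³/T = 23180 — over.
Try y = 6.02 m: A³/T = 13590 — matches.

y_c = 6.02 m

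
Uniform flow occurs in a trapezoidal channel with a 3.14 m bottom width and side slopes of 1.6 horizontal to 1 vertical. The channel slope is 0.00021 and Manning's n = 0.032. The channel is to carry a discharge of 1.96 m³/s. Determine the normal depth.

y_n = 1.09 m

Manning's equation rearranged: A R^(2/3) = nQ / (1·√S) = 0.032 × 1.96 / (√0.00021) = 4.328.
Try y = 0.778 m: A R^(2/3) = 2.322 — short.
Try y = 1.35 m: A R^(2/3) = 6.515 — over.
Try y = 1.09 m: A R^(2/3) = 4.332 — ≈ 4.328.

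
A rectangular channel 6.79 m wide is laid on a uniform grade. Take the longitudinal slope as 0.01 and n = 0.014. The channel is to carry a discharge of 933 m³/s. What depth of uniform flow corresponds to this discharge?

Manning's equation rearranged: A R^(2/3) = nQ / (1·√S) = 0.014 × 933 / (√0.01) = 130.6.
Try y = 8.49 m: A R^(2/3) = 104.1 — short.
Try y = 12 m: A R^(2/3) = 155.9 — over.
Try y = 10.3 m: A R^(2/3) = 130.7 — ≈ 130.6.

y_n = 10.3 m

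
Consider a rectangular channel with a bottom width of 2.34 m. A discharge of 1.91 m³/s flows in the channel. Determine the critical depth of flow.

y_c = 0.408 m

For a rectangular channel, critical depth y_c = (q²/g)^(1/3) where q = Q/b = 1.91/2.34 = 0.8162 m²/s.
So y_c = (0.8162²/9.81)^(1/3) = 0.408 m.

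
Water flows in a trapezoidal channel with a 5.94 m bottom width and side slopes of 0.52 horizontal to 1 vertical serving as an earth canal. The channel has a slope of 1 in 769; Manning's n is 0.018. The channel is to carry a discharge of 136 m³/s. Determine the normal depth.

y_n = 4.61 m

Manning's equation rearranged: A R^(2/3) = nQ / (1·√S) = 0.018 × 136 / (√0.0013) = 67.89.
Try y = 5.03 m: A R^(2/3) = 79.07 — over.
Try y = 3.22 m: A R^(2/3) = 37.05 — short.
Try y = 4.61 m: A R^(2/3) = 68 — ≈ 67.89.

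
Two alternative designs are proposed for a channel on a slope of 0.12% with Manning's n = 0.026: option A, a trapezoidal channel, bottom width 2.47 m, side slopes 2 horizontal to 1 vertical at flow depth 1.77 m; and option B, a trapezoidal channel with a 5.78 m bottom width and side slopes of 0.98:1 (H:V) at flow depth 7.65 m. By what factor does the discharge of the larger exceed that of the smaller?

Channel A: With bottom width b = 2.47 m and side slope z = 2: A = (b + zy)y = (2.47 + 2×1.77)×1.77 = 10.64 m²; P = b + 2y√(1+z²) = 2.47 + 2×1.77×2.236 = 10.39 m. Hydraulic radius R = A/P = 10.64/10.39 = 1.024 m. Q_A = (1/0.026)·10.64·1.024^(2/3)·√0.0012 = 14.4 m³/s.
Channel B: With bottom width b = 5.78 m and side slope z = 0.98: A = (b + zy)y = (5.78 + 0.98×7.65)×7.65 = 101.6 m²; P = b + 2y√(1+z²) = 5.78 + 2×7.65×1.4 = 27.2 m. Hydraulic radius R = A/P = 101.6/27.2 = 3.734 m. Q_B = (1/0.026)·101.6·3.734^(2/3)·√0.0012 = 325.7 m³/s.
The larger discharge is 325.7 m³/s and the smaller is 14.4 m³/s; the ratio is 22.6.

22.6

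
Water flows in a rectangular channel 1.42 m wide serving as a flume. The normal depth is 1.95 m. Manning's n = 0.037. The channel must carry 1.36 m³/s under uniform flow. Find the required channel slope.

Flow area A = b·y = 1.42 × 1.95 = 2.769 m². Wetted perimeter P = b + 2y = 1.42 + 2×1.95 = 5.32 m.
Hydraulic radius R = A/P = 2.769/5.32 = 0.5205 m.
From Manning's equation, S = [nQ / (1 A R^(2/3))]² = [0.037 × 1.36 / (1 × 2.769 × 0.5205^(2/3))]² = 0.000789.

S = 0.000789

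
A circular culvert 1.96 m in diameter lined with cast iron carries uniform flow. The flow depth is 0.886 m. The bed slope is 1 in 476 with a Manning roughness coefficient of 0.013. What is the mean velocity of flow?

V = 2.1 m/s

For a circular section of diameter D = 1.96 m at depth y = 0.886 m, the central angle is θ = 2 arccos(1 − 2y/D) = 2.949 rad. Then A = (D²/8)(θ − sin θ) = 1.325 m² and P = Dθ/2 = 2.89 m.
Hydraulic radius R = A/P = 1.325/2.89 = 0.4583 m.
From Manning's equation, V = (1/n) R^(2/3) S^(1/2) = (1/0.013) × 0.4583^(2/3) × 0.002101^(1/2) = 2.1 m/s.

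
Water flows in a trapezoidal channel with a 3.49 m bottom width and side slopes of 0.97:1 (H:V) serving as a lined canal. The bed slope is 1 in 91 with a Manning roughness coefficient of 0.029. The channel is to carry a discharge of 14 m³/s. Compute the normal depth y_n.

y_n = 1.05 m

Manning's equation rearranged: A R^(2/3) = nQ / (1·√S) = 0.029 × 14 / (√0.01099) = 3.873.
At y = 1.25 m: A R^(2/3) = 5.246 — too large.
At y = 1.05 m: A R^(2/3) = 3.866 — close enough.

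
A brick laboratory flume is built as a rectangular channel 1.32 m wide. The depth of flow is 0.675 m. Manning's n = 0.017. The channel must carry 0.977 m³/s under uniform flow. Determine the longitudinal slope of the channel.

Flow area A = b·y = 1.32 × 0.675 = 0.891 m². Wetted perimeter P = b + 2y = 1.32 + 2×0.675 = 2.67 m.
Hydraulic radius R = A/P = 0.891/2.67 = 0.3337 m.
From Manning's equation, S = [nQ / (1 A R^(2/3))]² = [0.017 × 0.977 / (1 × 0.891 × 0.3337^(2/3))]² = 0.0015.

S = 0.0015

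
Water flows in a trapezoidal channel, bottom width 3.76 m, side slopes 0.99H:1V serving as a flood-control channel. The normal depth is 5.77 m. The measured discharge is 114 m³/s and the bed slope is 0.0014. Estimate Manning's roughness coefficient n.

With bottom width b = 3.76 m and side slope z = 0.99: A = (b + zy)y = (3.76 + 0.99×5.77)×5.77 = 54.66 m²; P = b + 2y√(1+z²) = 3.76 + 2×5.77×1.407 = 20 m.
Hydraulic radius R = A/P = 54.66/20 = 2.733 m.
Rearranging Manning's equation: n = (1/Q) A R^(2/3) S^(1/2) = (1/114) × 54.66 × 2.733^(2/3) × √0.0014 = 0.0351.

n = 0.0351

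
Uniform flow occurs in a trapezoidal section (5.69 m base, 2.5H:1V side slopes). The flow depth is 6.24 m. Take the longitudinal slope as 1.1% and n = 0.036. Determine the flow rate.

With bottom width b = 5.69 m and side slope z = 2.5: A = (b + zy)y = (5.69 + 2.5×6.24)×6.24 = 132.8 m²; P = b + 2y√(1+z²) = 5.69 + 2×6.24×2.693 = 39.29 m.
Hydraulic radius R = A/P = 132.8/39.29 = 3.381 m.
Manning's equation: Q = (1/n) A R^(2/3) S^(1/2) = (1/0.036) × 132.8 × 3.381^(2/3) × 0.011^(1/2) = 872 m³/s.

Q = 872 m³/s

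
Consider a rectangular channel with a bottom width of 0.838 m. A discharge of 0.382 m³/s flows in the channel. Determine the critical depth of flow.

y_c = 0.277 m

For a rectangular channel, critical depth y_c = (q²/g)^(1/3) where q = Q/b = 0.382/0.838 = 0.4558 m²/s.
So y_c = (0.4558²/9.81)^(1/3) = 0.277 m.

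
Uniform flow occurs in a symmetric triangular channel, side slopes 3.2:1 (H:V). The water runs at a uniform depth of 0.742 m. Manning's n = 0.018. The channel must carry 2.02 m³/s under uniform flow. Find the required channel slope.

S = 0.0017

For a triangular section with side slope z = 3.2: A = zy² = 3.2×0.742² = 1.762 m²; P = 2y√(1+z²) = 2×0.742×3.353 = 4.975 m.
Hydraulic radius R = A/P = 1.762/4.975 = 0.3541 m.
From Manning's equation, S = [nQ / (1 A R^(2/3))]² = [0.018 × 2.02 / (1 × 1.762 × 0.3541^(2/3))]² = 0.0017.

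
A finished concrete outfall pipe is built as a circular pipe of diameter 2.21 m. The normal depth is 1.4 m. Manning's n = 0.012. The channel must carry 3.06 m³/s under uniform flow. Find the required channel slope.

S = 0.000381

For a circular section of diameter D = 2.21 m at depth y = 1.4 m, the central angle is θ = 2 arccos(1 − 2y/D) = 3.682 rad. Then A = (D²/8)(θ − sin θ) = 2.562 m² and P = Dθ/2 = 4.069 m.
Hydraulic radius R = A/P = 2.562/4.069 = 0.6297 m.
From Manning's equation, S = [nQ / (1 A R^(2/3))]² = [0.012 × 3.06 / (1 × 2.562 × 0.6297^(2/3))]² = 0.000381.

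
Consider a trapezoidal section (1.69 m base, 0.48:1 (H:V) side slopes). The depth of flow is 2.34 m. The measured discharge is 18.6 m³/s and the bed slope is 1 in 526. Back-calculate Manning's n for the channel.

n = 0.015

With bottom width b = 1.69 m and side slope z = 0.48: A = (b + zy)y = (1.69 + 0.48×2.34)×2.34 = 6.583 m²; P = b + 2y√(1+z²) = 1.69 + 2×2.34×1.109 = 6.881 m.
Hydraulic radius R = A/P = 6.583/6.881 = 0.9566 m.
Rearranging Manning's equation: n = (1/Q) A R^(2/3) S^(1/2) = (1/18.6) × 6.583 × 0.9566^(2/3) × √0.001901 = 0.015.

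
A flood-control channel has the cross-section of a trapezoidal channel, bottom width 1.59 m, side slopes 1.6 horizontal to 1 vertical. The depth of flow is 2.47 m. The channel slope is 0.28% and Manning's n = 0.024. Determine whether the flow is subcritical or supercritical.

With bottom width b = 1.59 m and side slope z = 1.6: A = (b + zy)y = (1.59 + 1.6×2.47)×2.47 = 13.69 m²; P = b + 2y√(1+z²) = 1.59 + 2×2.47×1.887 = 10.91 m.
Hydraulic radius R = A/P = 13.69/10.91 = 1.255 m.
V = (1/n) R^(2/3) √S = (1/0.024) × 1.255^(2/3) × √0.0028 = 2.565 m/s. Hydraulic depth D_h = A/T = 13.69/9.494 = 1.442 m.
Froude number Fr = V/√(g·D_h) = 2.565/√(9.81×1.442) = 0.682, which is less than 1, so the flow is subcritical.

subcritical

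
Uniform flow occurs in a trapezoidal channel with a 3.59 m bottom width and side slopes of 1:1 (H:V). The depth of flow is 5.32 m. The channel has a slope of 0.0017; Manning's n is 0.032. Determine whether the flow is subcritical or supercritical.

subcritical

With bottom width b = 3.59 m and side slope z = 1: A = (b + zy)y = (3.59 + 1×5.32)×5.32 = 47.4 m²; P = b + 2y√(1+z²) = 3.59 + 2×5.32×1.414 = 18.64 m.
Hydraulic radius R = A/P = 47.4/18.64 = 2.543 m.
V = (1/n) R^(2/3) √S = (1/0.032) × 2.543^(2/3) × √0.0017 = 2.401 m/s. Hydraulic depth D_h = A/T = 47.4/14.23 = 3.331 m.
Froude number Fr = V/√(g·D_h) = 2.401/√(9.81×3.331) = 0.42, which is less than 1, so the flow is subcritical.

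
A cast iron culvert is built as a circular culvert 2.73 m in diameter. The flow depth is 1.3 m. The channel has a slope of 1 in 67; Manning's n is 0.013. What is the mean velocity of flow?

For a circular section of diameter D = 2.73 m at depth y = 1.3 m, the central angle is θ = 2 arccos(1 − 2y/D) = 3.046 rad. Then A = (D²/8)(θ − sin θ) = 2.749 m² and P = Dθ/2 = 4.158 m.
Hydraulic radius R = A/P = 2.749/4.158 = 0.6612 m.
From Manning's equation, V = (1/n) R^(2/3) S^(1/2) = (1/0.013) × 0.6612^(2/3) × 0.01493^(1/2) = 7.13 m/s.

V = 7.13 m/s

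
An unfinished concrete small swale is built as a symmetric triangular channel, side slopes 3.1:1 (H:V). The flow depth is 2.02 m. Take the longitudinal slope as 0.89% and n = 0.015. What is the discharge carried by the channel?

For a triangular section with side slope z = 3.1: A = zy² = 3.1×2.02² = 12.65 m²; P = 2y√(1+z²) = 2×2.02×3.257 = 13.16 m.
Hydraulic radius R = A/P = 12.65/13.16 = 0.9612 m.
Manning's equation: Q = (1/n) A R^(2/3) S^(1/2) = (1/0.015) × 12.65 × 0.9612^(2/3) × 0.0089^(1/2) = 77.5 m³/s.

Q = 77.5 m³/s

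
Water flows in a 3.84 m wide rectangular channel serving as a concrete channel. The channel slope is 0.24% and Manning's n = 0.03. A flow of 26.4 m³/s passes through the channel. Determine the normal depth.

Manning's equation rearranged: A R^(2/3) = nQ / (1·√S) = 0.03 × 26.4 / (√0.0024) = 16.17.
At y = 2.79 m: A R^(2/3) = 11.67 — low.
At y = 4.58 m: A R^(2/3) = 21.51 — high.
At y = 3.62 m: A R^(2/3) = 16.17 — ≈ 16.17.

y_n = 3.62 m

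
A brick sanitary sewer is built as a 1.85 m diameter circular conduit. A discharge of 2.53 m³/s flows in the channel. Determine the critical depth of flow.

y_c = 0.771 m

At critical depth, Q² T / (g A³) = 1, i.e. A³/T = Q²/g = 2.53²/9.81 = 0.6525.
Try y = 0.558 m: A³/T = 0.1879 — short.
Try y = 0.927 m: A³/T = 1.323 — over.
Try y = 0.771 m: A³/T = 0.6537 — ≈ 0.6525.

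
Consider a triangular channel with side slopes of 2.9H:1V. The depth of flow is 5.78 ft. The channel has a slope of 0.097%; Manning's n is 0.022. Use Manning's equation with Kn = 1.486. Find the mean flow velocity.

V = 4.11 ft/s

For a triangular section with side slope z = 2.9: A = zy² = 2.9×5.78² = 96.88 ft²; P = 2y√(1+z²) = 2×5.78×3.068 = 35.46 ft.
Hydraulic radius R = A/P = 96.88/35.46 = 2.732 ft.
From Manning's equation, V = (1.486/n) R^(2/3) S^(1/2) = (1.486/0.022) × 2.732^(2/3) × 0.00097^(1/2) = 4.11 ft/s.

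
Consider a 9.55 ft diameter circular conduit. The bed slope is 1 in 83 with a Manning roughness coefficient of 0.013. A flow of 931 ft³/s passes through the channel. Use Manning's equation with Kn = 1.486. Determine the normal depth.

Manning's equation rearranged: A R^(2/3) = nQ / (1.486·√S) = 0.013 × 931 / (1.486 × √0.01205) = 74.2.
Trying y = 4.23 ft: A R^(2/3) = 51.82 — too small.
Trying y = 6.4 ft: A R^(2/3) = 101 — too large.
Trying y = 5.22 ft: A R^(2/3) = 74.19 — ≈ 74.2.

y_n = 5.22 ft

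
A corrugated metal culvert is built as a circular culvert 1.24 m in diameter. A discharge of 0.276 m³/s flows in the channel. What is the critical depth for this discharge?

y_c = 0.276 m

At critical depth, Q² T / (g A³) = 1, i.e. A³/T = Q²/g = 0.276²/9.81 = 0.007765.
Trying y = 0.298 m: A³/T = 0.01051 — high.
Trying y = 0.276 m: A³/T = 0.007788 — matches.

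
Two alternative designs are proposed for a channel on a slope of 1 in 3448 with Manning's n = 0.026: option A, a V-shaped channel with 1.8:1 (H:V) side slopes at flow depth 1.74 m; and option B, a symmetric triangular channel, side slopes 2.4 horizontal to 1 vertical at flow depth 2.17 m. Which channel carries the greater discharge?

channel B

Channel A: For a triangular section with side slope z = 1.8: A = zy² = 1.8×1.74² = 5.45 m²; P = 2y√(1+z²) = 2×1.74×2.059 = 7.166 m. Hydraulic radius R = A/P = 5.45/7.166 = 0.7605 m. Q_A = (1/0.026)·5.45·0.7605^(2/3)·√0.00029 = 2.974 m³/s.
Channel B: For a triangular section with side slope z = 2.4: A = zy² = 2.4×2.17² = 11.3 m²; P = 2y√(1+z²) = 2×2.17×2.6 = 11.28 m. Hydraulic radius R = A/P = 11.3/11.28 = 1.002 m. Q_B = (1/0.026)·11.3·1.002^(2/3)·√0.00029 = 7.41 m³/s.
Q_A = 2.974 m³/s vs Q_B = 7.41 m³/s, so channel B carries more.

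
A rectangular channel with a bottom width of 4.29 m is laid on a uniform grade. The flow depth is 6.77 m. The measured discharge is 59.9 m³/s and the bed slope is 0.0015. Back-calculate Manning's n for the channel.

n = 0.026

Flow area A = b·y = 4.29 × 6.77 = 29.04 m². Wetted perimeter P = b + 2y = 4.29 + 2×6.77 = 17.83 m.
Hydraulic radius R = A/P = 29.04/17.83 = 1.629 m.
Rearranging Manning's equation: n = (1/Q) A R^(2/3) S^(1/2) = (1/59.9) × 29.04 × 1.629^(2/3) × √0.0015 = 0.026.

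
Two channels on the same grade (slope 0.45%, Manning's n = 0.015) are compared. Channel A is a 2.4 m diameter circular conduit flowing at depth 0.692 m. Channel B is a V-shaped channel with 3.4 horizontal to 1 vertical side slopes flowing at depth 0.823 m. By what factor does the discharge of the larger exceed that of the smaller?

2.12

Channel A: For a circular section of diameter D = 2.4 m at depth y = 0.692 m, the central angle is θ = 2 arccos(1 − 2y/D) = 2.267 rad. Then A = (D²/8)(θ − sin θ) = 1.08 m² and P = Dθ/2 = 2.721 m. Hydraulic radius R = A/P = 1.08/2.721 = 0.397 m. Q_A = (1/0.015)·1.08·0.397^(2/3)·√0.0045 = 2.61 m³/s.
Channel B: For a triangular section with side slope z = 3.4: A = zy² = 3.4×0.823² = 2.303 m²; P = 2y√(1+z²) = 2×0.823×3.544 = 5.833 m. Hydraulic radius R = A/P = 2.303/5.833 = 0.3948 m. Q_B = (1/0.015)·2.303·0.3948^(2/3)·√0.0045 = 5.542 m³/s.
The larger discharge is 5.542 m³/s and the smaller is 2.61 m³/s; the ratio is 2.12.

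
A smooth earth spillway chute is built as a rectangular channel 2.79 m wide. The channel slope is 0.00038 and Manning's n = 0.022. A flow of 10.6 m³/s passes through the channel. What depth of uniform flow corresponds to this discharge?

y_n = 4.16 m

Manning's equation rearranged: A R^(2/3) = nQ / (1·√S) = 0.022 × 10.6 / (√0.00038) = 11.96.
Try y = 4.57 m: A R^(2/3) = 13.33 — too large.
Try y = 2.94 m: A R^(2/3) = 7.905 — too small.
Try y = 4.16 m: A R^(2/3) = 11.95 — ≈ 11.96.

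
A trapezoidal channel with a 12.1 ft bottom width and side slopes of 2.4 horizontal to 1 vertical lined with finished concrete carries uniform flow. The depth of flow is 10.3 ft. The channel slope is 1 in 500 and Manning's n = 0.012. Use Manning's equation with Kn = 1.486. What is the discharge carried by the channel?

Q = 6760 ft³/s

With bottom width b = 12.1 ft and side slope z = 2.4: A = (b + zy)y = (12.1 + 2.4×10.3)×10.3 = 379.2 ft²; P = b + 2y√(1+z²) = 12.1 + 2×10.3×2.6 = 65.66 ft.
Hydraulic radius R = A/P = 379.2/65.66 = 5.776 ft.
Manning's equation: Q = (1.486/n) A R^(2/3) S^(1/2) = (1.486/0.012) × 379.2 × 5.776^(2/3) × 0.002^(1/2) = 6760 ft³/s.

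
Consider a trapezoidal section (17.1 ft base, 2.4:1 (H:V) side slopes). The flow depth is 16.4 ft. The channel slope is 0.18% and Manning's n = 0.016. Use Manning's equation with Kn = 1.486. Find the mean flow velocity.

With bottom width b = 17.1 ft and side slope z = 2.4: A = (b + zy)y = (17.1 + 2.4×16.4)×16.4 = 925.9 ft²; P = b + 2y√(1+z²) = 17.1 + 2×16.4×2.6 = 102.4 ft.
Hydraulic radius R = A/P = 925.9/102.4 = 9.044 ft.
From Manning's equation, V = (1.486/n) R^(2/3) S^(1/2) = (1.486/0.016) × 9.044^(2/3) × 0.0018^(1/2) = 17.1 ft/s.

V = 17.1 ft/s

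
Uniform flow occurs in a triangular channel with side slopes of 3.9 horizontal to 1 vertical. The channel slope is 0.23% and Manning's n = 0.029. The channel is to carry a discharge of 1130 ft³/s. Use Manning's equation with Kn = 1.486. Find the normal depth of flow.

Manning's equation rearranged: A R^(2/3) = nQ / (1.486·√S) = 0.029 × 1130 / (1.486 × √0.0023) = 459.8.
At y = 6.07 ft: A R^(2/3) = 294.9 — low.
At y = 8.68 ft: A R^(2/3) = 765.4 — high.
At y = 7.17 ft: A R^(2/3) = 459.8 — ≈ 459.8.

y_n = 7.17 ft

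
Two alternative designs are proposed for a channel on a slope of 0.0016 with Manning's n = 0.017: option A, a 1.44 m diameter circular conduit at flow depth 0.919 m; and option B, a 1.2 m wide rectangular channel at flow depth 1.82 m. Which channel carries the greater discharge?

channel B

Channel A: For a circular section of diameter D = 1.44 m at depth y = 0.919 m, the central angle is θ = 2 arccos(1 − 2y/D) = 3.702 rad. Then A = (D²/8)(θ − sin θ) = 1.097 m² and P = Dθ/2 = 2.665 m. Hydraulic radius R = A/P = 1.097/2.665 = 0.4117 m. Q_A = (1/0.017)·1.097·0.4117^(2/3)·√0.0016 = 1.429 m³/s.
Channel B: Flow area A = b·y = 1.2 × 1.82 = 2.184 m². Wetted perimeter P = b + 2y = 1.2 + 2×1.82 = 4.84 m. Hydraulic radius R = A/P = 2.184/4.84 = 0.4512 m. Q_B = (1/0.017)·2.184·0.4512^(2/3)·√0.0016 = 3.023 m³/s.
Q_A = 1.429 m³/s vs Q_B = 3.023 m³/s, so channel B carries more.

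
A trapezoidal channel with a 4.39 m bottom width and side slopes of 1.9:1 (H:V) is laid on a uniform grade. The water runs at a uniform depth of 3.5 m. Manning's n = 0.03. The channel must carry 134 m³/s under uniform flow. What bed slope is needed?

S = 0.00432

With bottom width b = 4.39 m and side slope z = 1.9: A = (b + zy)y = (4.39 + 1.9×3.5)×3.5 = 38.64 m²; P = b + 2y√(1+z²) = 4.39 + 2×3.5×2.147 = 19.42 m.
Hydraulic radius R = A/P = 38.64/19.42 = 1.99 m.
From Manning's equation, S = [nQ / (1 A R^(2/3))]² = [0.03 × 134 / (1 × 38.64 × 1.99^(2/3))]² = 0.00432.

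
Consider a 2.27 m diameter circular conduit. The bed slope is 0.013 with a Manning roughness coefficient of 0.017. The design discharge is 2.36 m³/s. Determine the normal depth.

Manning's equation rearranged: A R^(2/3) = nQ / (1·√S) = 0.017 × 2.36 / (√0.013) = 0.3519.
Trying y = 0.658 m: A R^(2/3) = 0.5082 — high.
Trying y = 0.484 m: A R^(2/3) = 0.2764 — low.
Trying y = 0.546 m: A R^(2/3) = 0.3519 — matches.

y_n = 0.546 m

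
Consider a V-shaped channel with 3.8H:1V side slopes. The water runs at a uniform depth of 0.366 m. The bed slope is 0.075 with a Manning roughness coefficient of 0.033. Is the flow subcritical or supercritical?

supercritical

For a triangular section with side slope z = 3.8: A = zy² = 3.8×0.366² = 0.509 m²; P = 2y√(1+z²) = 2×0.366×3.929 = 2.876 m.
Hydraulic radius R = A/P = 0.509/2.876 = 0.177 m.
V = (1/n) R^(2/3) √S = (1/0.033) × 0.177^(2/3) × √0.075 = 2.616 m/s. Hydraulic depth D_h = A/T = 0.509/2.782 = 0.183 m.
Froude number Fr = V/√(g·D_h) = 2.616/√(9.81×0.183) = 1.95, which is greater than 1, so the flow is supercritical.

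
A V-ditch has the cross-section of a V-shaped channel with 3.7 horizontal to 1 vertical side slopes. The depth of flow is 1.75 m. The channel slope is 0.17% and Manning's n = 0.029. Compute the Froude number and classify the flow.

subcritical

For a triangular section with side slope z = 3.7: A = zy² = 3.7×1.75² = 11.33 m²; P = 2y√(1+z²) = 2×1.75×3.833 = 13.41 m.
Hydraulic radius R = A/P = 11.33/13.41 = 0.8447 m.
V = (1/n) R^(2/3) √S = (1/0.029) × 0.8447^(2/3) × √0.0017 = 1.27 m/s. Hydraulic depth D_h = A/T = 11.33/12.95 = 0.875 m.
Froude number Fr = V/√(g·D_h) = 1.27/√(9.81×0.875) = 0.434, which is less than 1, so the flow is subcritical.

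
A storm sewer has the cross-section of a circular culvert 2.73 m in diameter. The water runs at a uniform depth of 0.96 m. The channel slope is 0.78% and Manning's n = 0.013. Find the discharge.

For a circular section of diameter D = 2.73 m at depth y = 0.96 m, the central angle is θ = 2 arccos(1 − 2y/D) = 2.539 rad. Then A = (D²/8)(θ − sin θ) = 1.838 m² and P = Dθ/2 = 3.466 m.
Hydraulic radius R = A/P = 1.838/3.466 = 0.5302 m.
Manning's equation: Q = (1/n) A R^(2/3) S^(1/2) = (1/0.013) × 1.838 × 0.5302^(2/3) × 0.0078^(1/2) = 8.18 m³/s.

Q = 8.18 m³/s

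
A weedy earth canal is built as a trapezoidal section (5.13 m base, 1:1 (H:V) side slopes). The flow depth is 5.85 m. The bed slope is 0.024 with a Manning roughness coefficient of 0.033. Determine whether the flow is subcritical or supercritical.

supercritical

With bottom width b = 5.13 m and side slope z = 1: A = (b + zy)y = (5.13 + 1×5.85)×5.85 = 64.23 m²; P = b + 2y√(1+z²) = 5.13 + 2×5.85×1.414 = 21.68 m.
Hydraulic radius R = A/P = 64.23/21.68 = 2.963 m.
V = (1/n) R^(2/3) √S = (1/0.033) × 2.963^(2/3) × √0.024 = 9.685 m/s. Hydraulic depth D_h = A/T = 64.23/16.83 = 3.817 m.
Froude number Fr = V/√(g·D_h) = 9.685/√(9.81×3.817) = 1.58, which is greater than 1, so the flow is supercritical.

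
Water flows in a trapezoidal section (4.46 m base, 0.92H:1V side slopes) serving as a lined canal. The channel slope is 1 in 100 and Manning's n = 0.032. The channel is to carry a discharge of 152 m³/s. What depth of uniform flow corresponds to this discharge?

Manning's equation rearranged: A R^(2/3) = nQ / (1·√S) = 0.032 × 152 / (√0.01) = 48.64.
At y = 4.41 m: A R^(2/3) = 65.14 — high.
At y = 3.8 m: A R^(2/3) = 48.7 — ≈ 48.64.

y_n = 3.8 m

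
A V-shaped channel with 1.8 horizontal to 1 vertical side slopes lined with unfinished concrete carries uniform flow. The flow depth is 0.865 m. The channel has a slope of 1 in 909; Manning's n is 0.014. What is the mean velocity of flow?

V = 1.24 m/s

For a triangular section with side slope z = 1.8: A = zy² = 1.8×0.865² = 1.347 m²; P = 2y√(1+z²) = 2×0.865×2.059 = 3.562 m.
Hydraulic radius R = A/P = 1.347/3.562 = 0.3781 m.
From Manning's equation, V = (1/n) R^(2/3) S^(1/2) = (1/0.014) × 0.3781^(2/3) × 0.0011^(1/2) = 1.24 m/s.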